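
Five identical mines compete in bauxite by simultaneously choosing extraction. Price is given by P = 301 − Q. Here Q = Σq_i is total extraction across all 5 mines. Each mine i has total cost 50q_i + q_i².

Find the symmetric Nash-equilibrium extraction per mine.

31.375

A representative mine's profit is π_i = q_i(301 − Q) − 50q_i − q_i², with Q = q_i + Σ_{j≠i} q_j.
First-order condition: 251 − 4q_i − Σ_{j≠i} q_j = 0.
Imposing symmetry (q_j = q for all j) turns Σ_{j≠i} q_j into 4q, so 251 = 8q and q = 31.375.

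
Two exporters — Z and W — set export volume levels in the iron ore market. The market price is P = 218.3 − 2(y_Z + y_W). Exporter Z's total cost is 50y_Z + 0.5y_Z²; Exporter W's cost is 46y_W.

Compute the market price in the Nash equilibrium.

Exporter Z's profit: π = y_Z(218.3 − 2(y_Z + y_W)) − 50y_Z − 0.5y_Z².
∂π/∂y_Z = 168.3 − 5y_Z − 2y_W = 0, so y_Z = 33.66 − 0.4y_W.
For W: ∂π/∂y_W = 172.3 − 4y_W − 2y_Z = 0 ⇒ y_W = 43.075 − 0.5y_Z.
Substituting the second reaction function into the first: y_Z = 33.66 − 0.4(43.075 − 0.5y_Z), which gives 0.8y_Z = 16.43 ⇒ y_Z = 20.5375.
Then y_W = 43.075 − 0.5·20.5375 = 5249/160.
Equilibrium price: P = 218.3 − 2·(1707/32) = 111.6125.

111.6125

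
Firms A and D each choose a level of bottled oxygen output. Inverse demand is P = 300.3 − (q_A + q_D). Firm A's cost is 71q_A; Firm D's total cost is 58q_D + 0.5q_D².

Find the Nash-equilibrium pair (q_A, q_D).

89.12, 51.06

Firm A's profit: π = q_A(300.3 − (q_A + q_D)) − 71q_A.
∂π/∂q_A = 229.3 − 2q_A − q_D = 0, so q_A = 114.65 − 0.5q_D.
For D: ∂π/∂q_D = 242.3 − 3q_D − q_A = 0 ⇒ q_D = 2423/30 − (1/3)q_A.
Plugging q_D into A's best response: q_A = 114.65 − 0.5(2423/30 − (1/3)q_A) ⇒ (5/6)q_A = 1114/15, so q_A = 89.12.
Then q_D = 2423/30 − (1/3)·89.12 = 51.06.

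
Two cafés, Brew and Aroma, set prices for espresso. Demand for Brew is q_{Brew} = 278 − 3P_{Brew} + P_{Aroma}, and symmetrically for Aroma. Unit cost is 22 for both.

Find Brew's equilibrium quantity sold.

140.4

Brew's profit: π = (P_{Brew} − 22)(278 − 3P_{Brew} + P_{Aroma}).
∂π/∂P_{Brew} = 344 − 6P_{Brew} + P_{Aroma} = 0 ⇒ P_{Brew} = 172/3 + (1/6)P_{Aroma}.
By symmetry P_{Aroma} = P_{Brew}; substituting into the reaction function, (5/6)P_{Brew} = 172/3 and P_{Brew} = 68.8.
q_{Brew} = 278 − 3·68.8 + 68.8 = 140.4.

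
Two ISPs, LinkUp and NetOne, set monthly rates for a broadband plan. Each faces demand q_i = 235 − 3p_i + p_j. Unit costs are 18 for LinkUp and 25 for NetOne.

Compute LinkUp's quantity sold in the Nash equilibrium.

LinkUp's profit: π = (p_{LinkUp} − 18)(235 − 3p_{LinkUp} + p_{NetOne}).
∂π/∂p_{LinkUp} = 289 − 6p_{LinkUp} + p_{NetOne} = 0 ⇒ p_{LinkUp} = 289/6 + (1/6)p_{NetOne}.
Similarly p_{NetOne} = 155/3 + (1/6)p_{LinkUp}.
Substituting the second reaction function into the first: p_{LinkUp} = 289/6 + (1/6)(155/3 + (1/6)p_{LinkUp}), which gives (35/36)p_{LinkUp} = 511/9 ⇒ p_{LinkUp} = 58.4.
Then p_{NetOne} = 155/3 + (1/6)·58.4 = 61.4.
q_{LinkUp} = 235 − 3·58.4 + 61.4 = 121.2.

121.2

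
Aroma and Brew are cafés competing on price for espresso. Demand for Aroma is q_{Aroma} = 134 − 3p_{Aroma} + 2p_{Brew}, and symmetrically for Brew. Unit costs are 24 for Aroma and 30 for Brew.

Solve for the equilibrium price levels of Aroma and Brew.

52.625, 54.875

Aroma's profit: π = (p_{Aroma} − 24)(134 − 3p_{Aroma} + 2p_{Brew}).
∂π/∂p_{Aroma} = 206 − 6p_{Aroma} + 2p_{Brew} = 0 ⇒ p_{Aroma} = 103/3 + (1/3)p_{Brew}.
Similarly p_{Brew} = 112/3 + (1/3)p_{Aroma}.
Solving the two reaction functions simultaneously: (1 − (1/3)(1/3))p_{Aroma} = 103/3 + (1/3)·(112/3), so (8/9)p_{Aroma} = 421/9 and p_{Aroma} = 52.625.
Then p_{Brew} = 112/3 + (1/3)·52.625 = 54.875.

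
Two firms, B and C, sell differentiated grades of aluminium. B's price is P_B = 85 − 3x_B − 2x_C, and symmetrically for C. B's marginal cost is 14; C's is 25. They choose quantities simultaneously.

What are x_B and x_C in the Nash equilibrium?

9.5625, 6.8125

Firm B's profit: π = x_B(85 − 3x_B − 2x_C) − 14x_B.
∂π/∂x_B = 71 − 6x_B − 2x_C = 0 ⇒ x_B = 71/6 − (1/3)x_C.
Similarly x_C = 10 − (1/3)x_B.
Solving the two reaction functions simultaneously: (1 − (−1/3)(−1/3))x_B = 71/6 − (1/3)·10, so (8/9)x_B = 8.5 and x_B = 9.5625.
Then x_C = 10 − (1/3)·9.5625 = 6.8125.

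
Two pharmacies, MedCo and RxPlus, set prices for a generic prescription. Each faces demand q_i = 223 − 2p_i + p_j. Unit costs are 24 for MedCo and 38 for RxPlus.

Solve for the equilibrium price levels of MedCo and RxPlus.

92.2, 97.8

MedCo's profit: π = (p_{MedCo} − 24)(223 − 2p_{MedCo} + p_{RxPlus}).
∂π/∂p_{MedCo} = 271 − 4p_{MedCo} + p_{RxPlus} = 0 ⇒ p_{MedCo} = 67.75 + 0.25p_{RxPlus}.
Similarly p_{RxPlus} = 74.75 + 0.25p_{MedCo}.
Substituting the second reaction function into the first: p_{MedCo} = 67.75 + 0.25(74.75 + 0.25p_{MedCo}), which gives 0.9375p_{MedCo} = 86.4375 ⇒ p_{MedCo} = 92.2.
Then p_{RxPlus} = 74.75 + 0.25·92.2 = 97.8.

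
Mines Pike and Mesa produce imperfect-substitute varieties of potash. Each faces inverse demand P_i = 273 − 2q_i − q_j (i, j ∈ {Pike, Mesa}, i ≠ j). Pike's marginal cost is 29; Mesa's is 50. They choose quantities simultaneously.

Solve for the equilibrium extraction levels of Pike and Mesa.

50.2, 43.2

Mine Pike's profit: π = q_{Pike}(273 − 2q_{Pike} − q_{Mesa}) − 29q_{Pike}.
∂π/∂q_{Pike} = 244 − 4q_{Pike} − q_{Mesa} = 0 ⇒ q_{Pike} = 61 − 0.25q_{Mesa}.
Similarly q_{Mesa} = 55.75 − 0.25q_{Pike}.
Solving the two reaction functions simultaneously: (1 − (−0.25)(−0.25))q_{Pike} = 61 − 0.25·55.75, so 0.9375q_{Pike} = 47.0625 and q_{Pike} = 50.2.
Then q_{Mesa} = 55.75 − 0.25·50.2 = 43.2.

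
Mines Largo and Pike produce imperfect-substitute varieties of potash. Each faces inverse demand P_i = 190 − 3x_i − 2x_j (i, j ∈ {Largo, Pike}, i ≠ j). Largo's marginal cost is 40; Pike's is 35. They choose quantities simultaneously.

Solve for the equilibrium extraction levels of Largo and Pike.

Mine Largo's profit: π = x_{Largo}(190 − 3x_{Largo} − 2x_{Pike}) − 40x_{Largo}.
∂π/∂x_{Largo} = 150 − 6x_{Largo} − 2x_{Pike} = 0 ⇒ x_{Largo} = 25 − (1/3)x_{Pike}.
Similarly x_{Pike} = 155/6 − (1/3)x_{Largo}.
Solving the two reaction functions simultaneously: (1 − (−1/3)(−1/3))x_{Largo} = 25 − (1/3)·(155/6), so (8/9)x_{Largo} = 295/18 and x_{Largo} = 18.4375.
Then x_{Pike} = 155/6 − (1/3)·18.4375 = 19.6875.

18.4375, 19.6875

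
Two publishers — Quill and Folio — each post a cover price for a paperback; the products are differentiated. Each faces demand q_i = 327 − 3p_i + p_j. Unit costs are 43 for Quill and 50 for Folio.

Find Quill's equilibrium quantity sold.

Quill's profit: π = (p_{Quill} − 43)(327 − 3p_{Quill} + p_{Folio}).
∂π/∂p_{Quill} = 456 − 6p_{Quill} + p_{Folio} = 0 ⇒ p_{Quill} = 76 + (1/6)p_{Folio}.
Similarly p_{Folio} = 79.5 + (1/6)p_{Quill}.
Substituting the second reaction function into the first: p_{Quill} = 76 + (1/6)(79.5 + (1/6)p_{Quill}), which gives (35/36)p_{Quill} = 89.25 ⇒ p_{Quill} = 91.8.
Then p_{Folio} = 79.5 + (1/6)·91.8 = 94.8.
q_{Quill} = 327 − 3·91.8 + 94.8 = 146.4.

146.4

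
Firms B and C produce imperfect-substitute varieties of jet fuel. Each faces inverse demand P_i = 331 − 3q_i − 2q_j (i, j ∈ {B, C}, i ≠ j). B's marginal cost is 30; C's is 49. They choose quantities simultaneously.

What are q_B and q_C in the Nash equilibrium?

38.8125, 34.0625

Firm B's profit: π = q_B(331 − 3q_B − 2q_C) − 30q_B.
∂π/∂q_B = 301 − 6q_B − 2q_C = 0 ⇒ q_B = 301/6 − (1/3)q_C.
Similarly q_C = 47 − (1/3)q_B.
Substituting the second reaction function into the first: q_B = 301/6 − (1/3)(47 − (1/3)q_B), which gives (8/9)q_B = 34.5 ⇒ q_B = 38.8125.
Then q_C = 47 − (1/3)·38.8125 = 34.0625.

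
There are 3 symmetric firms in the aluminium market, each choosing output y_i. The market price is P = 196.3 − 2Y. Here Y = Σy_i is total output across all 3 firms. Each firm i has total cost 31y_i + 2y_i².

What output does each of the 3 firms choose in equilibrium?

13.775

A representative firm's profit is π_i = y_i(196.3 − 2Y) − 31y_i − 2y_i², with Y = y_i + Σ_{j≠i} y_j.
First-order condition: 165.3 − 8y_i − 2Σ_{j≠i} y_j = 0.
In a symmetric equilibrium every firm chooses the same y, so Σ_{j≠i} y_j = 2y. The condition becomes 165.3 − 12y = 0, giving y = 165.3/12 = 13.775.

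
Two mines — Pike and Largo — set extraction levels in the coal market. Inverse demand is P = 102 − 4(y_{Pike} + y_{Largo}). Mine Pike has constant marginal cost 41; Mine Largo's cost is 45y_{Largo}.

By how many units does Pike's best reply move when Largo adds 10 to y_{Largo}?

Mine Pike's profit: π = y_{Pike}(102 − 4(y_{Pike} + y_{Largo})) − 41y_{Pike}.
∂π/∂y_{Pike} = 61 − 8y_{Pike} − 4y_{Largo} = 0, so y_{Pike} = 7.625 − 0.5y_{Largo}.
The reaction-function slope is −0.5, so a 10-unit rise in y_{Largo} moves y_{Pike} by −0.5 × 10 = −5. Pike's best response falls — the actions are strategic substitutes.

-5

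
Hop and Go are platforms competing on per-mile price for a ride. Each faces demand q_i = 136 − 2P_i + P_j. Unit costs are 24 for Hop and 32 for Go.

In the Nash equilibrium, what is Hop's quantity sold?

Hop's profit: π = (P_{Hop} − 24)(136 − 2P_{Hop} + P_{Go}).
∂π/∂P_{Hop} = 184 − 4P_{Hop} + P_{Go} = 0 ⇒ P_{Hop} = 46 + 0.25P_{Go}.
Similarly P_{Go} = 50 + 0.25P_{Hop}.
Substituting the second reaction function into the first: P_{Hop} = 46 + 0.25(50 + 0.25P_{Hop}), which gives 0.9375P_{Hop} = 58.5 ⇒ P_{Hop} = 62.4.
Then P_{Go} = 50 + 0.25·62.4 = 65.6.
q_{Hop} = 136 − 2·62.4 + 65.6 = 76.8.

76.8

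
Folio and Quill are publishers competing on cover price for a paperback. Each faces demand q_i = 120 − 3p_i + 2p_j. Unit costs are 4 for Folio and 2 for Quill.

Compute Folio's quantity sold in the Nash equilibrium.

85.875

Folio's profit: π = (p_{Folio} − 4)(120 − 3p_{Folio} + 2p_{Quill}).
∂π/∂p_{Folio} = 132 − 6p_{Folio} + 2p_{Quill} = 0 ⇒ p_{Folio} = 22 + (1/3)p_{Quill}.
Similarly p_{Quill} = 21 + (1/3)p_{Folio}.
Solving the two reaction functions simultaneously: (1 − (1/3)(1/3))p_{Folio} = 22 + (1/3)·21, so (8/9)p_{Folio} = 29 and p_{Folio} = 32.625.
Then p_{Quill} = 21 + (1/3)·32.625 = 31.875.
q_{Folio} = 120 − 3·32.625 + 2·31.875 = 85.875.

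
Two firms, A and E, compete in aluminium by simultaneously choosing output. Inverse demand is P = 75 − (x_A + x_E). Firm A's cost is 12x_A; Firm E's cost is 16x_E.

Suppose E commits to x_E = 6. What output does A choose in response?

28.5

Firm A's profit: π = x_A(75 − (x_A + x_E)) − 12x_A.
∂π/∂x_A = 63 − 2x_A − x_E = 0, so x_A = 31.5 − 0.5x_E.
At x_E = 6: x_A = 31.5 − 0.5·6 = 28.5.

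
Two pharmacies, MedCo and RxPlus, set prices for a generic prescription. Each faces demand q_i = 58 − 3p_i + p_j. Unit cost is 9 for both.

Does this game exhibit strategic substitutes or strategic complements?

MedCo's profit: π = (p_{MedCo} − 9)(58 − 3p_{MedCo} + p_{RxPlus}).
∂π/∂p_{MedCo} = 85 − 6p_{MedCo} + p_{RxPlus} = 0 ⇒ p_{MedCo} = 85/6 + (1/6)p_{RxPlus}.
The best-response slope dp_{MedCo}/dp_{RxPlus} = 1/6 > 0: the reaction function is upward-sloping, so the choices are strategic complements.

strategic complements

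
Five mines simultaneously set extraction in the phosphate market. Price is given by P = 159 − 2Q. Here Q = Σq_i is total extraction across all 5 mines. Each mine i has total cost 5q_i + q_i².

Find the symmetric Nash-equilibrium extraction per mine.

11

A representative mine's profit is π_i = q_i(159 − 2Q) − 5q_i − q_i², with Q = q_i + Σ_{j≠i} q_j.
First-order condition: 154 − 6q_i − 2Σ_{j≠i} q_j = 0.
In a symmetric equilibrium every mine chooses the same q, so Σ_{j≠i} q_j = 4q. The condition becomes 154 − 14q = 0, giving q = 154/14 = 11.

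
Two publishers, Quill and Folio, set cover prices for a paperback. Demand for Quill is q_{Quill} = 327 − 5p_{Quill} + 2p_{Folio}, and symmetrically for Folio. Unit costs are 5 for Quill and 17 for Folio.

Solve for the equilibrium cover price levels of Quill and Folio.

Quill's profit: π = (p_{Quill} − 5)(327 − 5p_{Quill} + 2p_{Folio}).
∂π/∂p_{Quill} = 352 − 10p_{Quill} + 2p_{Folio} = 0 ⇒ p_{Quill} = 35.2 + 0.2p_{Folio}.
Similarly p_{Folio} = 41.2 + 0.2p_{Quill}.
Plugging p_{Folio} into Quill's best response: p_{Quill} = 35.2 + 0.2(41.2 + 0.2p_{Quill}) ⇒ 0.96p_{Quill} = 43.44, so p_{Quill} = 45.25.
Then p_{Folio} = 41.2 + 0.2·45.25 = 50.25.

45.25, 50.25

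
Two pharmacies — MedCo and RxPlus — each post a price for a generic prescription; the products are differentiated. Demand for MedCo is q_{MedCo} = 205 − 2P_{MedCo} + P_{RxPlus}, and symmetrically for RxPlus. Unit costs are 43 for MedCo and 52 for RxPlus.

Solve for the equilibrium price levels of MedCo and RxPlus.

MedCo's profit: π = (P_{MedCo} − 43)(205 − 2P_{MedCo} + P_{RxPlus}).
∂π/∂P_{MedCo} = 291 − 4P_{MedCo} + P_{RxPlus} = 0 ⇒ P_{MedCo} = 72.75 + 0.25P_{RxPlus}.
Similarly P_{RxPlus} = 77.25 + 0.25P_{MedCo}.
Substituting the second reaction function into the first: P_{MedCo} = 72.75 + 0.25(77.25 + 0.25P_{MedCo}), which gives 0.9375P_{MedCo} = 92.0625 ⇒ P_{MedCo} = 98.2.
Then P_{RxPlus} = 77.25 + 0.25·98.2 = 101.8.

98.2, 101.8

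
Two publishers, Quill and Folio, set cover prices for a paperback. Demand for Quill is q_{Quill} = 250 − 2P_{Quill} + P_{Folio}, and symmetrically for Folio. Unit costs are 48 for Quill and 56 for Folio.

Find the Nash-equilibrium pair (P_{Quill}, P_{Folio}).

116.4, 119.6

Quill's profit: π = (P_{Quill} − 48)(250 − 2P_{Quill} + P_{Folio}).
∂π/∂P_{Quill} = 346 − 4P_{Quill} + P_{Folio} = 0 ⇒ P_{Quill} = 86.5 + 0.25P_{Folio}.
Similarly P_{Folio} = 90.5 + 0.25P_{Quill}.
Plugging P_{Folio} into Quill's best response: P_{Quill} = 86.5 + 0.25(90.5 + 0.25P_{Quill}) ⇒ 0.9375P_{Quill} = 109.125, so P_{Quill} = 116.4.
Then P_{Folio} = 90.5 + 0.25·116.4 = 119.6.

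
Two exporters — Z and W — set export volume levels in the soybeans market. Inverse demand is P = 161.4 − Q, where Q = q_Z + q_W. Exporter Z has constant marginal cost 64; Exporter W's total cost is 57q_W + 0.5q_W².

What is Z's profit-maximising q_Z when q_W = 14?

Exporter Z's profit: π = q_Z(161.4 − (q_Z + q_W)) − 64q_Z.
∂π/∂q_Z = 97.4 − 2q_Z − q_W = 0, so q_Z = 48.7 − 0.5q_W.
At q_W = 14: q_Z = 48.7 − 0.5·14 = 41.7.

41.7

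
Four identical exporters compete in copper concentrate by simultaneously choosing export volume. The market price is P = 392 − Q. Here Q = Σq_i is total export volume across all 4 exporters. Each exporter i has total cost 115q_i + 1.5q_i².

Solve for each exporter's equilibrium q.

A representative exporter's profit is π_i = q_i(392 − Q) − 115q_i − 1.5q_i², with Q = q_i + Σ_{j≠i} q_j.
First-order condition: 277 − 5q_i − Σ_{j≠i} q_j = 0.
In a symmetric equilibrium every exporter chooses the same q, so Σ_{j≠i} q_j = 3q. The condition becomes 277 − 8q = 0, giving q = 277/8 = 34.625.

34.625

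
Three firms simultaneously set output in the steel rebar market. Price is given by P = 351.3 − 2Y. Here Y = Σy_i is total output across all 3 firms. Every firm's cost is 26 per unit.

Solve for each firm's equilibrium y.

A representative firm's profit is π_i = y_i(351.3 − 2Y) − 26y_i, with Y = y_i + Σ_{j≠i} y_j.
First-order condition: 325.3 − 4y_i − 2Σ_{j≠i} y_j = 0.
Imposing symmetry (y_j = y for all j) turns Σ_{j≠i} y_j into 2y, so 325.3 = 8y and y = 40.6625.

40.6625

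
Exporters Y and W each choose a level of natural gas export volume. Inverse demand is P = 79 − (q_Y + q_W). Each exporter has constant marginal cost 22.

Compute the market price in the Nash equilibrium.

41

Exporter Y's profit: π = q_Y(79 − (q_Y + q_W)) − 22q_Y.
∂π/∂q_Y = 57 − 2q_Y − q_W = 0, so q_Y = 28.5 − 0.5q_W.
Setting q_Y = q_W in the reaction function: q_Y = 28.5 − 0.5q_Y, so q_Y = 28.5 / 1.5 = 19.
Equilibrium price: P = 79 − 38 = 41.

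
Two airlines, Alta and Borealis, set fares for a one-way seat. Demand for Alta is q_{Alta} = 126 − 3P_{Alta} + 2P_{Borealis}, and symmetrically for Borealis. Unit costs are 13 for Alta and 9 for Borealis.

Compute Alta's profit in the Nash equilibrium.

Alta's profit: π = (P_{Alta} − 13)(126 − 3P_{Alta} + 2P_{Borealis}).
∂π/∂P_{Alta} = 165 − 6P_{Alta} + 2P_{Borealis} = 0 ⇒ P_{Alta} = 27.5 + (1/3)P_{Borealis}.
Similarly P_{Borealis} = 25.5 + (1/3)P_{Alta}.
Substituting the second reaction function into the first: P_{Alta} = 27.5 + (1/3)(25.5 + (1/3)P_{Alta}), which gives (8/9)P_{Alta} = 36 ⇒ P_{Alta} = 40.5.
Then P_{Borealis} = 25.5 + (1/3)·40.5 = 39.
q_{Alta} = 126 − 3·40.5 + 2·39 = 82.5.
Profit = (40.5 − 13)·82.5 = 2268.75.

2268.75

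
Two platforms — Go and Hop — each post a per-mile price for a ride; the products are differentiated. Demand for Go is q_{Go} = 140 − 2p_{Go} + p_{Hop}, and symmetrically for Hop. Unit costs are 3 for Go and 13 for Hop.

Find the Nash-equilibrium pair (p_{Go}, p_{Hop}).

50, 54

Go's profit: π = (p_{Go} − 3)(140 − 2p_{Go} + p_{Hop}).
∂π/∂p_{Go} = 146 − 4p_{Go} + p_{Hop} = 0 ⇒ p_{Go} = 36.5 + 0.25p_{Hop}.
Similarly p_{Hop} = 41.5 + 0.25p_{Go}.
Plugging p_{Hop} into Go's best response: p_{Go} = 36.5 + 0.25(41.5 + 0.25p_{Go}) ⇒ 0.9375p_{Go} = 46.875, so p_{Go} = 50.
Then p_{Hop} = 41.5 + 0.25·50 = 54.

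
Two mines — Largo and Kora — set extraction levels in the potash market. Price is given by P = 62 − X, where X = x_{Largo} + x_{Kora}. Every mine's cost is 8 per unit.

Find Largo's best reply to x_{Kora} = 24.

15

Mine Largo's profit: π = x_{Largo}(62 − (x_{Largo} + x_{Kora})) − 8x_{Largo}.
∂π/∂x_{Largo} = 54 − 2x_{Largo} − x_{Kora} = 0, so x_{Largo} = 27 − 0.5x_{Kora}.
At x_{Kora} = 24: x_{Largo} = 27 − 0.5·24 = 15.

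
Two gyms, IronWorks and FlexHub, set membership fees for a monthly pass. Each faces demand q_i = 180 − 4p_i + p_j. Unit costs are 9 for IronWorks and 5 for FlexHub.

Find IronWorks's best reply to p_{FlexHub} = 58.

IronWorks's profit: π = (p_{IronWorks} − 9)(180 − 4p_{IronWorks} + p_{FlexHub}).
∂π/∂p_{IronWorks} = 216 − 8p_{IronWorks} + p_{FlexHub} = 0 ⇒ p_{IronWorks} = 27 + 0.125p_{FlexHub}.
At p_{FlexHub} = 58: p_{IronWorks} = 27 + 0.125·58 = 34.25.

34.25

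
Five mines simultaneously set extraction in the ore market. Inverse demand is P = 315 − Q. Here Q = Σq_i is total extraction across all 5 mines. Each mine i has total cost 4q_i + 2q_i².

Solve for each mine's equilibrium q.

31.1

A representative mine's profit is π_i = q_i(315 − Q) − 4q_i − 2q_i², with Q = q_i + Σ_{j≠i} q_j.
First-order condition: 311 − 6q_i − Σ_{j≠i} q_j = 0.
With identical mines, set every q_j = q: then 311 − 6q − 4q = 0, i.e. q = 311/10 = 31.1.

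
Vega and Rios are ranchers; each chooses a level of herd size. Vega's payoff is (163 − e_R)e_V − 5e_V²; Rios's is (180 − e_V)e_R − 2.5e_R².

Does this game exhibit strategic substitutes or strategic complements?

strategic substitutes

Expanding Vega's payoff: 163e_V − e_Re_V − 5e_V².
∂π/∂e_V = 163 − e_R − 10e_V = 0, so e_V = 16.3 − 0.1e_R.
The best-response slope de_V/de_R = −0.1 < 0: the reaction function is downward-sloping, so the choices are strategic substitutes.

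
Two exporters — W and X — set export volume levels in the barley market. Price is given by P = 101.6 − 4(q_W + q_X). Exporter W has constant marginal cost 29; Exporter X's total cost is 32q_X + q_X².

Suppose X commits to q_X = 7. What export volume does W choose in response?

5.575

Exporter W's profit: π = q_W(101.6 − 4(q_W + q_X)) − 29q_W.
∂π/∂q_W = 72.6 − 8q_W − 4q_X = 0, so q_W = 9.075 − 0.5q_X.
At q_X = 7: q_W = 9.075 − 0.5·7 = 5.575.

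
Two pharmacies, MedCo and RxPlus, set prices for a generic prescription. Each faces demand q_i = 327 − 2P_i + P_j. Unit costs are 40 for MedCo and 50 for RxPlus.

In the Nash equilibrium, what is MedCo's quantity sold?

194

MedCo's profit: π = (P_{MedCo} − 40)(327 − 2P_{MedCo} + P_{RxPlus}).
∂π/∂P_{MedCo} = 407 − 4P_{MedCo} + P_{RxPlus} = 0 ⇒ P_{MedCo} = 101.75 + 0.25P_{RxPlus}.
Similarly P_{RxPlus} = 106.75 + 0.25P_{MedCo}.
Plugging P_{RxPlus} into MedCo's best response: P_{MedCo} = 101.75 + 0.25(106.75 + 0.25P_{MedCo}) ⇒ 0.9375P_{MedCo} = 128.4375, so P_{MedCo} = 137.
Then P_{RxPlus} = 106.75 + 0.25·137 = 141.
q_{MedCo} = 327 − 2·137 + 141 = 194.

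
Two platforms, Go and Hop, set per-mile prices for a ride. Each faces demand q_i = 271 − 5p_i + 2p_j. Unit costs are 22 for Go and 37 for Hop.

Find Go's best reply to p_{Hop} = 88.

Go's profit: π = (p_{Go} − 22)(271 − 5p_{Go} + 2p_{Hop}).
∂π/∂p_{Go} = 381 − 10p_{Go} + 2p_{Hop} = 0 ⇒ p_{Go} = 38.1 + 0.2p_{Hop}.
At p_{Hop} = 88: p_{Go} = 38.1 + 0.2·88 = 55.7.

55.7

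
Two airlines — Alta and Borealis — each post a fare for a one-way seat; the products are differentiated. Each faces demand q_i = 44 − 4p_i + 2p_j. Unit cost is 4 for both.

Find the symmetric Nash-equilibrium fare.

Alta's profit: π = (p_{Alta} − 4)(44 − 4p_{Alta} + 2p_{Borealis}).
∂π/∂p_{Alta} = 60 − 8p_{Alta} + 2p_{Borealis} = 0 ⇒ p_{Alta} = 7.5 + 0.25p_{Borealis}.
By symmetry p_{Borealis} = p_{Alta}; substituting into the reaction function, 0.75p_{Alta} = 7.5 and p_{Alta} = 10.

10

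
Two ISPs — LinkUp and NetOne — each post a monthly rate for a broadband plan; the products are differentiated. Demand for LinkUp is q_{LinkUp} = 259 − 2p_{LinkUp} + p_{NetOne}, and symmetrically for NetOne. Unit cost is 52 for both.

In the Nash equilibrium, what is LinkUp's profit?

9522

LinkUp's profit: π = (p_{LinkUp} − 52)(259 − 2p_{LinkUp} + p_{NetOne}).
∂π/∂p_{LinkUp} = 363 − 4p_{LinkUp} + p_{NetOne} = 0 ⇒ p_{LinkUp} = 90.75 + 0.25p_{NetOne}.
The game is symmetric, so in equilibrium p_{NetOne} = p_{LinkUp}: the reaction function gives 0.75p_{LinkUp} = 90.75, hence p_{LinkUp} = 121.
q_{LinkUp} = 259 − 2·121 + 121 = 138.
Profit = (121 − 52)·138 = 9522.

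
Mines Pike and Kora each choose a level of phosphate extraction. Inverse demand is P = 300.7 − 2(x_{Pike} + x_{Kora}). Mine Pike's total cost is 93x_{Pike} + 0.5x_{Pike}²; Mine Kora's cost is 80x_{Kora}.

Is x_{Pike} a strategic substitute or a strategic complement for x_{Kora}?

Mine Pike's profit: π = x_{Pike}(300.7 − 2(x_{Pike} + x_{Kora})) − 93x_{Pike} − 0.5x_{Pike}².
∂π/∂x_{Pike} = 207.7 − 5x_{Pike} − 2x_{Kora} = 0, so x_{Pike} = 41.54 − 0.4x_{Kora}.
The best-response slope dx_{Pike}/dx_{Kora} = −0.4 < 0: the reaction function is downward-sloping, so the choices are strategic substitutes.

strategic substitutes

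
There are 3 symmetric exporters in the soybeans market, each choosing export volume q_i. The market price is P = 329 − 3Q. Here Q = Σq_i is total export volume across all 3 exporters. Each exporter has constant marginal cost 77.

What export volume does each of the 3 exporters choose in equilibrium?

21

A representative exporter's profit is π_i = q_i(329 − 3Q) − 77q_i, with Q = q_i + Σ_{j≠i} q_j.
First-order condition: 252 − 6q_i − 3Σ_{j≠i} q_j = 0.
Imposing symmetry (q_j = q for all j) turns Σ_{j≠i} q_j into 2q, so 252 = 12q and q = 21.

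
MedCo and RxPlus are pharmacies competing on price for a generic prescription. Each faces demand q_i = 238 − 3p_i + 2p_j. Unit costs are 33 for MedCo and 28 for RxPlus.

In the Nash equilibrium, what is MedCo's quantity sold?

150.9375

MedCo's profit: π = (p_{MedCo} − 33)(238 − 3p_{MedCo} + 2p_{RxPlus}).
∂π/∂p_{MedCo} = 337 − 6p_{MedCo} + 2p_{RxPlus} = 0 ⇒ p_{MedCo} = 337/6 + (1/3)p_{RxPlus}.
Similarly p_{RxPlus} = 161/3 + (1/3)p_{MedCo}.
Substituting the second reaction function into the first: p_{MedCo} = 337/6 + (1/3)(161/3 + (1/3)p_{MedCo}), which gives (8/9)p_{MedCo} = 1333/18 ⇒ p_{MedCo} = 83.3125.
Then p_{RxPlus} = 161/3 + (1/3)·83.3125 = 81.4375.
q_{MedCo} = 238 − 3·83.3125 + 2·81.4375 = 150.9375.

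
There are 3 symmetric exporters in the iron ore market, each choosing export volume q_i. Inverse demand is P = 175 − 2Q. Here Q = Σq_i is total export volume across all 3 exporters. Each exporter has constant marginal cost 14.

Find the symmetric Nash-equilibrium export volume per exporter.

A representative exporter's profit is π_i = q_i(175 − 2Q) − 14q_i, with Q = q_i + Σ_{j≠i} q_j.
First-order condition: 161 − 4q_i − 2Σ_{j≠i} q_j = 0.
Imposing symmetry (q_j = q for all j) turns Σ_{j≠i} q_j into 2q, so 161 = 8q and q = 20.125.

20.125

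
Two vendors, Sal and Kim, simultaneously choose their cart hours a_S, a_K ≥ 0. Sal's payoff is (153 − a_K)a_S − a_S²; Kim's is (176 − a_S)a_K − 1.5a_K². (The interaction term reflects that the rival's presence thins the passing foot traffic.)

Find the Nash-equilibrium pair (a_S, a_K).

Expanding Sal's payoff: 153a_S − a_Ka_S − a_S².
∂π/∂a_S = 153 − a_K − 2a_S = 0, so a_S = 76.5 − 0.5a_K.
Likewise for Kim: a_K = 176/3 − (1/3)a_S.
Solving the two reaction functions simultaneously: (1 − (−0.5)(−1/3))a_S = 76.5 − 0.5·(176/3), so (5/6)a_S = 283/6 and a_S = 56.6.
Then a_K = 176/3 − (1/3)·56.6 = 39.8.

56.6, 39.8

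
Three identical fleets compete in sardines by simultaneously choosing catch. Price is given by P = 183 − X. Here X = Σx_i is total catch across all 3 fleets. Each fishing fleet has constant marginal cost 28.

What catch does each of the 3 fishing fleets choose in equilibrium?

38.75

A representative fishing fleet's profit is π_i = x_i(183 − X) − 28x_i, with X = x_i + Σ_{j≠i} x_j.
First-order condition: 155 − 2x_i − Σ_{j≠i} x_j = 0.
In a symmetric equilibrium every fishing fleet chooses the same x, so Σ_{j≠i} x_j = 2x. The condition becomes 155 − 4x = 0, giving x = 155/4 = 38.75.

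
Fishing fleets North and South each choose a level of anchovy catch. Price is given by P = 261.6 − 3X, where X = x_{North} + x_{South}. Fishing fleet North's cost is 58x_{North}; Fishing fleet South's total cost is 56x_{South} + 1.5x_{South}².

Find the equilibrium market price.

139.04

Fishing fleet North's profit: π = x_{North}(261.6 − 3(x_{North} + x_{South})) − 58x_{North}.
∂π/∂x_{North} = 203.6 − 6x_{North} − 3x_{South} = 0, so x_{North} = 509/15 − 0.5x_{South}.
For South: ∂π/∂x_{South} = 205.6 − 9x_{South} − 3x_{North} = 0 ⇒ x_{South} = 1028/45 − (1/3)x_{North}.
Solving the two reaction functions simultaneously: (1 − (−0.5)(−1/3))x_{North} = 509/15 − 0.5·(1028/45), so (5/6)x_{North} = 1013/45 and x_{North} = 2026/75.
Then x_{South} = 1028/45 − (1/3)·(2026/75) = 13.84.
Equilibrium price: P = 261.6 − 3·(3064/75) = 139.04.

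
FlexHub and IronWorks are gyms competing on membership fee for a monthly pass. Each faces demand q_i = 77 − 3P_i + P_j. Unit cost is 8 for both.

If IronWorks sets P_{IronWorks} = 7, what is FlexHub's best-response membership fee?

18

FlexHub's profit: π = (P_{FlexHub} − 8)(77 − 3P_{FlexHub} + P_{IronWorks}).
∂π/∂P_{FlexHub} = 101 − 6P_{FlexHub} + P_{IronWorks} = 0 ⇒ P_{FlexHub} = 101/6 + (1/6)P_{IronWorks}.
At P_{IronWorks} = 7: P_{FlexHub} = 101/6 + (1/6)·7 = 18.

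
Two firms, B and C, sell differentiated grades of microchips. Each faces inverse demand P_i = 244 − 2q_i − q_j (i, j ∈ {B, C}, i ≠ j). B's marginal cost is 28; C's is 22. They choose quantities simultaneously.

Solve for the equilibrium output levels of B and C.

Firm B's profit: π = q_B(244 − 2q_B − q_C) − 28q_B.
∂π/∂q_B = 216 − 4q_B − q_C = 0 ⇒ q_B = 54 − 0.25q_C.
Similarly q_C = 55.5 − 0.25q_B.
Solving the two reaction functions simultaneously: (1 − (−0.25)(−0.25))q_B = 54 − 0.25·55.5, so 0.9375q_B = 40.125 and q_B = 42.8.
Then q_C = 55.5 − 0.25·42.8 = 44.8.

42.8, 44.8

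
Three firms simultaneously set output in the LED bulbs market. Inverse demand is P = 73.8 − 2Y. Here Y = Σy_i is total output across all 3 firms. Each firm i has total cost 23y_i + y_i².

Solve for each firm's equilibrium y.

5.08

A representative firm's profit is π_i = y_i(73.8 − 2Y) − 23y_i − y_i², with Y = y_i + Σ_{j≠i} y_j.
First-order condition: 50.8 − 6y_i − 2Σ_{j≠i} y_j = 0.
Imposing symmetry (y_j = y for all j) turns Σ_{j≠i} y_j into 2y, so 50.8 = 10y and y = 5.08.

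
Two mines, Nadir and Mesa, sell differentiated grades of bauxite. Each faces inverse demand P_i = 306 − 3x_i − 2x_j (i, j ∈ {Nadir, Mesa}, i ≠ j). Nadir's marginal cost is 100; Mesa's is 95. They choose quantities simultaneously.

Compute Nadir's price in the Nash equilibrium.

176.3125

Mine Nadir's profit: π = x_{Nadir}(306 − 3x_{Nadir} − 2x_{Mesa}) − 100x_{Nadir}.
∂π/∂x_{Nadir} = 206 − 6x_{Nadir} − 2x_{Mesa} = 0 ⇒ x_{Nadir} = 103/3 − (1/3)x_{Mesa}.
Similarly x_{Mesa} = 211/6 − (1/3)x_{Nadir}.
Substituting the second reaction function into the first: x_{Nadir} = 103/3 − (1/3)(211/6 − (1/3)x_{Nadir}), which gives (8/9)x_{Nadir} = 407/18 ⇒ x_{Nadir} = 25.4375.
Then x_{Mesa} = 211/6 − (1/3)·25.4375 = 26.6875.
P_{Nadir} = 306 − 3·25.4375 − 2·26.6875 = 176.3125.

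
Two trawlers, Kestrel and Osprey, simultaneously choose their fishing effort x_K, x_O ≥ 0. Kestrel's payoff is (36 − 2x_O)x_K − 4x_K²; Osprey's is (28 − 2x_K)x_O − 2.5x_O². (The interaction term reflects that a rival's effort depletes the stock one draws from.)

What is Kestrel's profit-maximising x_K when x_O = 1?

4.25

Expanding Kestrel's payoff: 36x_K − 2x_Ox_K − 4x_K².
∂π/∂x_K = 36 − 2x_O − 8x_K = 0, so x_K = 4.5 − 0.25x_O.
At x_O = 1: x_K = 4.5 − 0.25·1 = 4.25.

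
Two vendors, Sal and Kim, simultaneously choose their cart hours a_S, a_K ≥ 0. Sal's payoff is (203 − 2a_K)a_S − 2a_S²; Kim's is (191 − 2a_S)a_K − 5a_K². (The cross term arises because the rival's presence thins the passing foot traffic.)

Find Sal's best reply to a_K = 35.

33.25

Expanding Sal's payoff: 203a_S − 2a_Ka_S − 2a_S².
∂π/∂a_S = 203 − 2a_K − 4a_S = 0, so a_S = 50.75 − 0.5a_K.
At a_K = 35: a_S = 50.75 − 0.5·35 = 33.25.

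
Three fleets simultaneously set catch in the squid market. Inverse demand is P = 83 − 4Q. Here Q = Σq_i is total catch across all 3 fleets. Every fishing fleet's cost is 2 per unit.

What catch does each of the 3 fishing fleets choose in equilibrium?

5.0625

A representative fishing fleet's profit is π_i = q_i(83 − 4Q) − 2q_i, with Q = q_i + Σ_{j≠i} q_j.
First-order condition: 81 − 8q_i − 4Σ_{j≠i} q_j = 0.
Imposing symmetry (q_j = q for all j) turns Σ_{j≠i} q_j into 2q, so 81 = 16q and q = 5.0625.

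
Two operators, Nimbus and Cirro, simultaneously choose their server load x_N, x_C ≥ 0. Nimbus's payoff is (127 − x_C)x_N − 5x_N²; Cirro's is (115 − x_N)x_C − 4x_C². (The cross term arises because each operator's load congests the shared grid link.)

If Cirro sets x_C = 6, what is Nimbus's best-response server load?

Expanding Nimbus's payoff: 127x_N − x_Cx_N − 5x_N².
∂π/∂x_N = 127 − x_C − 10x_N = 0, so x_N = 12.7 − 0.1x_C.
At x_C = 6: x_N = 12.7 − 0.1·6 = 12.1.

12.1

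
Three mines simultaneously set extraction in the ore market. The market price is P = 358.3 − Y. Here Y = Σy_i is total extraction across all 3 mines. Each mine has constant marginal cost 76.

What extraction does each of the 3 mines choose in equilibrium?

A representative mine's profit is π_i = y_i(358.3 − Y) − 76y_i, with Y = y_i + Σ_{j≠i} y_j.
First-order condition: 282.3 − 2y_i − Σ_{j≠i} y_j = 0.
Imposing symmetry (y_j = y for all j) turns Σ_{j≠i} y_j into 2y, so 282.3 = 4y and y = 70.575.

70.575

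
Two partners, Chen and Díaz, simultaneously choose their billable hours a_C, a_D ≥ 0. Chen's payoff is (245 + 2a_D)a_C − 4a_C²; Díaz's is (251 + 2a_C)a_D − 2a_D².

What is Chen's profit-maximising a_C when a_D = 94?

54.125

Expanding Chen's payoff: 245a_C + 2a_Da_C − 4a_C².
∂π/∂a_C = 245 + 2a_D − 8a_C = 0, so a_C = 30.625 + 0.25a_D.
At a_D = 94: a_C = 30.625 + 0.25·94 = 54.125.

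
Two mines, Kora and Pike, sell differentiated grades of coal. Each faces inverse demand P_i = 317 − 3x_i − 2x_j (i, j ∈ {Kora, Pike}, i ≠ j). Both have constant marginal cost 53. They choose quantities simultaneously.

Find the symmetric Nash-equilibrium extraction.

33

Mine Kora's profit: π = x_{Kora}(317 − 3x_{Kora} − 2x_{Pike}) − 53x_{Kora}.
∂π/∂x_{Kora} = 264 − 6x_{Kora} − 2x_{Pike} = 0 ⇒ x_{Kora} = 44 − (1/3)x_{Pike}.
Setting x_{Kora} = x_{Pike} in the reaction function: x_{Kora} = 44 − (1/3)x_{Kora}, so x_{Kora} = 44 / (4/3) = 33.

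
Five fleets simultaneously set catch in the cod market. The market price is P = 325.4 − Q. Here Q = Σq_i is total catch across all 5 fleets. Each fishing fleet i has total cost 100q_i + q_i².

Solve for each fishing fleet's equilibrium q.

28.175

A representative fishing fleet's profit is π_i = q_i(325.4 − Q) − 100q_i − q_i², with Q = q_i + Σ_{j≠i} q_j.
First-order condition: 225.4 − 4q_i − Σ_{j≠i} q_j = 0.
With identical fishing fleets, set every q_j = q: then 225.4 − 4q − 4q = 0, i.e. q = 225.4/8 = 28.175.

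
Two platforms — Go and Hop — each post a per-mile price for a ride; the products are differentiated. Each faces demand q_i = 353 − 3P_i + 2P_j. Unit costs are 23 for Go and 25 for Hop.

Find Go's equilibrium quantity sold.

Go's profit: π = (P_{Go} − 23)(353 − 3P_{Go} + 2P_{Hop}).
∂π/∂P_{Go} = 422 − 6P_{Go} + 2P_{Hop} = 0 ⇒ P_{Go} = 211/3 + (1/3)P_{Hop}.
Similarly P_{Hop} = 214/3 + (1/3)P_{Go}.
Solving the two reaction functions simultaneously: (1 − (1/3)(1/3))P_{Go} = 211/3 + (1/3)·(214/3), so (8/9)P_{Go} = 847/9 and P_{Go} = 105.875.
Then P_{Hop} = 214/3 + (1/3)·105.875 = 106.625.
q_{Go} = 353 − 3·105.875 + 2·106.625 = 248.625.

248.625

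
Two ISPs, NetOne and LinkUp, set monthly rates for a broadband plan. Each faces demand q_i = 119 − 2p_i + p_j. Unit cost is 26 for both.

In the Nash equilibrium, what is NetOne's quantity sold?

NetOne's profit: π = (p_{NetOne} − 26)(119 − 2p_{NetOne} + p_{LinkUp}).
∂π/∂p_{NetOne} = 171 − 4p_{NetOne} + p_{LinkUp} = 0 ⇒ p_{NetOne} = 42.75 + 0.25p_{LinkUp}.
The game is symmetric, so in equilibrium p_{LinkUp} = p_{NetOne}: the reaction function gives 0.75p_{NetOne} = 42.75, hence p_{NetOne} = 57.
q_{NetOne} = 119 − 2·57 + 57 = 62.

62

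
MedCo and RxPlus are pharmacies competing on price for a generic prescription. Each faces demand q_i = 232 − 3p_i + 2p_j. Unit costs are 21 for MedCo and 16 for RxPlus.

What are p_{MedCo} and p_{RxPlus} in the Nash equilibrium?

MedCo's profit: π = (p_{MedCo} − 21)(232 − 3p_{MedCo} + 2p_{RxPlus}).
∂π/∂p_{MedCo} = 295 − 6p_{MedCo} + 2p_{RxPlus} = 0 ⇒ p_{MedCo} = 295/6 + (1/3)p_{RxPlus}.
Similarly p_{RxPlus} = 140/3 + (1/3)p_{MedCo}.
Solving the two reaction functions simultaneously: (1 − (1/3)(1/3))p_{MedCo} = 295/6 + (1/3)·(140/3), so (8/9)p_{MedCo} = 1165/18 and p_{MedCo} = 72.8125.
Then p_{RxPlus} = 140/3 + (1/3)·72.8125 = 70.9375.

72.8125, 70.9375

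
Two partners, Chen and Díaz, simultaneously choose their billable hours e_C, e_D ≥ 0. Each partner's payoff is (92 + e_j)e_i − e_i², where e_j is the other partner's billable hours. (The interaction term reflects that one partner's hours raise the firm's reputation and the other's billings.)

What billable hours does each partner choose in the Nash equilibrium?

Chen's payoff is (92 + e_D)e_C − e_C².
∂π/∂e_C = 92 + e_D − 2e_C = 0, so e_C = 46 + 0.5e_D.
The game is symmetric, so in equilibrium e_D = e_C: the reaction function gives 0.5e_C = 46, hence e_C = 92.

92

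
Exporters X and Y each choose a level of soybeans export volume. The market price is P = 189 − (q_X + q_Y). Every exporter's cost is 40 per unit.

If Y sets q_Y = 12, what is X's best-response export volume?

68.5

Exporter X's profit: π = q_X(189 − (q_X + q_Y)) − 40q_X.
∂π/∂q_X = 149 − 2q_X − q_Y = 0, so q_X = 74.5 − 0.5q_Y.
At q_Y = 12: q_X = 74.5 − 0.5·12 = 68.5.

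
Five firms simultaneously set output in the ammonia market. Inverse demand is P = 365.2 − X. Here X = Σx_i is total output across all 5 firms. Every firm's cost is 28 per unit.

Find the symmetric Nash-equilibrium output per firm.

A representative firm's profit is π_i = x_i(365.2 − X) − 28x_i, with X = x_i + Σ_{j≠i} x_j.
First-order condition: 337.2 − 2x_i − Σ_{j≠i} x_j = 0.
In a symmetric equilibrium every firm chooses the same x, so Σ_{j≠i} x_j = 4x. The condition becomes 337.2 − 6x = 0, giving x = 337.2/6 = 56.2.

56.2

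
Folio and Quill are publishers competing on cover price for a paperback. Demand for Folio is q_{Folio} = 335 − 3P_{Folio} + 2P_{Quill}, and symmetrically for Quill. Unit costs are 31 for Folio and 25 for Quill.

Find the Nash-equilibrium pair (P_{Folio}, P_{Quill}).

Folio's profit: π = (P_{Folio} − 31)(335 − 3P_{Folio} + 2P_{Quill}).
∂π/∂P_{Folio} = 428 − 6P_{Folio} + 2P_{Quill} = 0 ⇒ P_{Folio} = 214/3 + (1/3)P_{Quill}.
Similarly P_{Quill} = 205/3 + (1/3)P_{Folio}.
Substituting the second reaction function into the first: P_{Folio} = 214/3 + (1/3)(205/3 + (1/3)P_{Folio}), which gives (8/9)P_{Folio} = 847/9 ⇒ P_{Folio} = 105.875.
Then P_{Quill} = 205/3 + (1/3)·105.875 = 103.625.

105.875, 103.625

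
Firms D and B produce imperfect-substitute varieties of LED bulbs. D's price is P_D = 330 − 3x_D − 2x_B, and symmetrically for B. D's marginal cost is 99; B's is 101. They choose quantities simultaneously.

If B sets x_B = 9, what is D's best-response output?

35.5

Firm D's profit: π = x_D(330 − 3x_D − 2x_B) − 99x_D.
∂π/∂x_D = 231 − 6x_D − 2x_B = 0 ⇒ x_D = 38.5 − (1/3)x_B.
At x_B = 9: x_D = 38.5 − (1/3)·9 = 35.5.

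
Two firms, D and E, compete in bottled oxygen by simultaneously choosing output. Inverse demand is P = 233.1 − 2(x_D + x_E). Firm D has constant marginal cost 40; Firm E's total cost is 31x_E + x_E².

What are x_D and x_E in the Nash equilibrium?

37.72, 21.11

Firm D's profit: π = x_D(233.1 − 2(x_D + x_E)) − 40x_D.
∂π/∂x_D = 193.1 − 4x_D − 2x_E = 0, so x_D = 48.275 − 0.5x_E.
For E: ∂π/∂x_E = 202.1 − 6x_E − 2x_D = 0 ⇒ x_E = 2021/60 − (1/3)x_D.
Plugging x_E into D's best response: x_D = 48.275 − 0.5(2021/60 − (1/3)x_D) ⇒ (5/6)x_D = 943/30, so x_D = 37.72.
Then x_E = 2021/60 − (1/3)·37.72 = 21.11.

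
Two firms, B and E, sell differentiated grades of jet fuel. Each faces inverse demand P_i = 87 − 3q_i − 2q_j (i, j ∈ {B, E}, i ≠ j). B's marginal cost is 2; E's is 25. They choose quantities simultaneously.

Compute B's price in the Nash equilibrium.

38.1875

Firm B's profit: π = q_B(87 − 3q_B − 2q_E) − 2q_B.
∂π/∂q_B = 85 − 6q_B − 2q_E = 0 ⇒ q_B = 85/6 − (1/3)q_E.
Similarly q_E = 31/3 − (1/3)q_B.
Plugging q_E into B's best response: q_B = 85/6 − (1/3)(31/3 − (1/3)q_B) ⇒ (8/9)q_B = 193/18, so q_B = 12.0625.
Then q_E = 31/3 − (1/3)·12.0625 = 6.3125.
P_B = 87 − 3·12.0625 − 2·6.3125 = 38.1875.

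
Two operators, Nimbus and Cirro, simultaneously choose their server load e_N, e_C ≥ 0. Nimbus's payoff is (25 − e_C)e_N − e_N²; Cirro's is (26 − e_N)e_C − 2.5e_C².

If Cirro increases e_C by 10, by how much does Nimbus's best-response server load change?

-5

Expanding Nimbus's payoff: 25e_N − e_Ce_N − e_N².
∂π/∂e_N = 25 − e_C − 2e_N = 0, so e_N = 12.5 − 0.5e_C.
The reaction-function slope is −0.5, so a 10-unit rise in e_C moves e_N by −0.5 × 10 = −5. Nimbus's best response falls — the actions are strategic substitutes.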